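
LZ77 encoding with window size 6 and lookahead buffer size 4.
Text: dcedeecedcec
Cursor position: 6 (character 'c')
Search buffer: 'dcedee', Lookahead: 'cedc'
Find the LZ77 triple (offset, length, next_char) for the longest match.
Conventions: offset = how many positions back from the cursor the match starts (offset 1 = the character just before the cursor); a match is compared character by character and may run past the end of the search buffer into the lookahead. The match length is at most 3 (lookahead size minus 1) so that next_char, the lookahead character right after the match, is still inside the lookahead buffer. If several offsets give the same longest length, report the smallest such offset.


Try each offset into the search buffer:
  offset=1 (pos 5, char 'e'): match length 0
  offset=2 (pos 4, char 'e'): match length 0
  offset=3 (pos 3, char 'd'): match length 0
  offset=4 (pos 2, char 'e'): match length 0
  offset=5 (pos 1, char 'c'): match length 3
  offset=6 (pos 0, char 'd'): match length 0
Longest match has length 3 at offset 5.
next_char = character at position 6 + 3 = 9 -> 'c'

Best match: offset=5, length=3 (matching 'ced' starting at position 1)
LZ77 triple: (5, 3, 'c')


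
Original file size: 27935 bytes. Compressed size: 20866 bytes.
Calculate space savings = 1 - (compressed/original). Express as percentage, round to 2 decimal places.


ratio = compressed/original = 20866/27935 = 0.746948
savings = 1 - ratio = 1 - 0.746948 = 0.253052
as a percentage: 0.253052 * 100 = 25.31%

Space savings = 1 - 20866/27935 = 25.31%


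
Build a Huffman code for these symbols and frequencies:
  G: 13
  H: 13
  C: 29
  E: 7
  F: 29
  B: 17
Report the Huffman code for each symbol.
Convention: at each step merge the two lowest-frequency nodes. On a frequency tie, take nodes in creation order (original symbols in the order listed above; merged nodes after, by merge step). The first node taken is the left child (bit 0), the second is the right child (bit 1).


Huffman tree construction:
Step 1: Merge E(7) + G(13) = 20
Step 2: Merge H(13) + B(17) = 30
Step 3: Merge (E+G)(20) + C(29) = 49
Step 4: Merge F(29) + (H+B)(30) = 59
Step 5: Merge ((E+G)+C)(49) + (F+(H+B))(59) = 108
Read each symbol's code off the tree from the root (left child = 0, right child = 1).

Codes:
  G: 001 (length 3)
  H: 110 (length 3)
  C: 01 (length 2)
  E: 000 (length 3)
  F: 10 (length 2)
  B: 111 (length 3)
Average code length: 266/108 = 2.4630 bits/symbol


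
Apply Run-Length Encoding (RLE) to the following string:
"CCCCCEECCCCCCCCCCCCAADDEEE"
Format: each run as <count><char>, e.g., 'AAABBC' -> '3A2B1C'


Scanning runs left to right:
  i=0: run of 'C' x 5 -> '5C'
  i=5: run of 'E' x 2 -> '2E'
  i=7: run of 'C' x 12 -> '12C'
  i=19: run of 'A' x 2 -> '2A'
  i=21: run of 'D' x 2 -> '2D'
  i=23: run of 'E' x 3 -> '3E'

RLE = 5C2E12C2A2D3E


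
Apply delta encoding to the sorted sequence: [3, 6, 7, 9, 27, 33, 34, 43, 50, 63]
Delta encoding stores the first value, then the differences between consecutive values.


First value: 3
Deltas:
  6 - 3 = 3
  7 - 6 = 1
  9 - 7 = 2
  27 - 9 = 18
  33 - 27 = 6
  34 - 33 = 1
  43 - 34 = 9
  50 - 43 = 7
  63 - 50 = 13


Delta encoded: [3, 3, 1, 2, 18, 6, 1, 9, 7, 13]


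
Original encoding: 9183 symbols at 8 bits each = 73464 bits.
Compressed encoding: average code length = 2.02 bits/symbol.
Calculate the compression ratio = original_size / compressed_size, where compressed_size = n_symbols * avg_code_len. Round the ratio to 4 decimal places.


original_size = n_symbols * orig_bits = 9183 * 8 = 73464 bits
compressed_size = n_symbols * avg_code_len = 9183 * 2.02 = 18549.66 bits
ratio = original_size / compressed_size = 73464 / 18549.66 = 3.9604

Compression ratio = 3.9604


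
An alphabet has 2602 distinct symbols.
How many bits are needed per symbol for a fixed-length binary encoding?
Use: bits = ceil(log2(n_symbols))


log2(2602) = 11.3454
Bracket: 2^11 = 2048 < 2602 <= 2^12 = 4096
So ceil(log2(2602)) = 12

bits = ceil(log2(2602)) = ceil(11.3454) = 12 bits


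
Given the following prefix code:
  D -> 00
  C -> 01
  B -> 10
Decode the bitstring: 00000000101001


Decoding step by step:
Bits 00 -> D
Bits 00 -> D
Bits 00 -> D
Bits 00 -> D
Bits 10 -> B
Bits 10 -> B
Bits 01 -> C


Decoded message: DDDDBBC


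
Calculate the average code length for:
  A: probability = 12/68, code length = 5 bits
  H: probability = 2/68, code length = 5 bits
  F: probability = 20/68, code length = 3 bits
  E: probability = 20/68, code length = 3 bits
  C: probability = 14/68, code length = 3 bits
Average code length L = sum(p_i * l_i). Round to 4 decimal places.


Weighted contributions p_i * l_i:
  A: (12/68) * 5 = 60/68
  H: (2/68) * 5 = 10/68
  F: (20/68) * 3 = 60/68
  E: (20/68) * 3 = 60/68
  C: (14/68) * 3 = 42/68
Sum = (60 + 10 + 60 + 60 + 42)/68 = 232/68

L = 232/68 = 3.4118 bits/symbol


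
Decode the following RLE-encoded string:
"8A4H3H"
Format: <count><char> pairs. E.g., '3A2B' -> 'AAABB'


Expanding each <count><char> pair:
  8A -> 'AAAAAAAA'
  4H -> 'HHHH'
  3H -> 'HHH'

Decoded = AAAAAAAAHHHHHHH


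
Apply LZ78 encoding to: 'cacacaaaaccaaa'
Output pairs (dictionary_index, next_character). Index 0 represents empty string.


LZ78 encoding steps:
Dictionary: {0: ''}
Step 1: w='' (idx 0), next='c' -> output (0, 'c'), add 'c' as idx 1
Step 2: w='' (idx 0), next='a' -> output (0, 'a'), add 'a' as idx 2
Step 3: w='c' (idx 1), next='a' -> output (1, 'a'), add 'ca' as idx 3
Step 4: w='ca' (idx 3), next='a' -> output (3, 'a'), add 'caa' as idx 4
Step 5: w='a' (idx 2), next='a' -> output (2, 'a'), add 'aa' as idx 5
Step 6: w='c' (idx 1), next='c' -> output (1, 'c'), add 'cc' as idx 6
Step 7: w='aa' (idx 5), next='a' -> output (5, 'a'), add 'aaa' as idx 7


Encoded: [(0, 'c'), (0, 'a'), (1, 'a'), (3, 'a'), (2, 'a'), (1, 'c'), (5, 'a')]


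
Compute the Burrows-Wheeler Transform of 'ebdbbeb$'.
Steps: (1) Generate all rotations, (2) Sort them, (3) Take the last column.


Rotations (sorted):
  0: $ebdbbeb -> last char: b
  1: b$ebdbbe -> last char: e
  2: bbeb$ebd -> last char: d
  3: bdbbeb$e -> last char: e
  4: beb$ebdb -> last char: b
  5: dbbeb$eb -> last char: b
  6: eb$ebdbb -> last char: b
  7: ebdbbeb$ -> last char: $


BWT = bedebbb$


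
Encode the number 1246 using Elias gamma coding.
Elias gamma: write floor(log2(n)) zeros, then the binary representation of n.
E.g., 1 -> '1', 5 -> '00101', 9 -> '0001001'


num_bits = floor(log2(1246)) + 1 = 11
leading_zeros = num_bits - 1 = 10
binary(1246) = 10011011110

Elias gamma(1246) = '0000000000' + '10011011110' = 000000000010011011110 (21 bits)


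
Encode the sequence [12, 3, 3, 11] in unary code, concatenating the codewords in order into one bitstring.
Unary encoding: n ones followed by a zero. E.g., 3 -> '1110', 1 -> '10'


Encode each number as n ones followed by a terminating 0:
  12 -> 1111111111110 (13 bits)
  3 -> 1110 (4 bits)
  3 -> 1110 (4 bits)
  11 -> 111111111110 (12 bits)
Total length = 13 + 4 + 4 + 12 = 33 bits.

Unary([12, 3, 3, 11]) = 111111111111011101110111111111110 (33 bits)


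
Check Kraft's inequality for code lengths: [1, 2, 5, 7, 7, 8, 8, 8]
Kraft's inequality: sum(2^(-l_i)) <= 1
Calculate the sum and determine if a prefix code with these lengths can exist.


Sum = 2^(-1) + 2^(-2) + 2^(-5) + 2^(-7) + 2^(-7) + 2^(-8) + 2^(-8) + 2^(-8)
    = 0.5 + 0.25 + 0.03125 + 0.0078125 + 0.0078125 + 0.00390625 + 0.00390625 + 0.00390625
    = 207/256 = 0.80859375
Since 0.80859375 <= 1, Kraft's inequality IS satisfied.
A prefix code with these lengths CAN exist.

Kraft sum = 0.80859375. Satisfied.


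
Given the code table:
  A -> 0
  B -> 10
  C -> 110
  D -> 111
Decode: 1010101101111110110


Decoding:
10 -> B
10 -> B
10 -> B
110 -> C
111 -> D
111 -> D
0 -> A
110 -> C


Result: BBBCDDAC


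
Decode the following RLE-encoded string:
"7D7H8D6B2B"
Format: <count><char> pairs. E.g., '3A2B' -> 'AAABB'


Expanding each <count><char> pair:
  7D -> 'DDDDDDD'
  7H -> 'HHHHHHH'
  8D -> 'DDDDDDDD'
  6B -> 'BBBBBB'
  2B -> 'BB'

Decoded = DDDDDDDHHHHHHHDDDDDDDDBBBBBBBB


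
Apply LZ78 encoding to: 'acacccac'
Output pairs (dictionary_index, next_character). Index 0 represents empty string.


LZ78 encoding steps:
Dictionary: {0: ''}
Step 1: w='' (idx 0), next='a' -> output (0, 'a'), add 'a' as idx 1
Step 2: w='' (idx 0), next='c' -> output (0, 'c'), add 'c' as idx 2
Step 3: w='a' (idx 1), next='c' -> output (1, 'c'), add 'ac' as idx 3
Step 4: w='c' (idx 2), next='c' -> output (2, 'c'), add 'cc' as idx 4
Step 5: w='ac' (idx 3), end of input -> output (3, '')


Encoded: [(0, 'a'), (0, 'c'), (1, 'c'), (2, 'c'), (3, '')]


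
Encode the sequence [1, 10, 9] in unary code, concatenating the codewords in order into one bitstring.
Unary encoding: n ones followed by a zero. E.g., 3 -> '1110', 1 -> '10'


Encode each number as n ones followed by a terminating 0:
  1 -> 10 (2 bits)
  10 -> 11111111110 (11 bits)
  9 -> 1111111110 (10 bits)
Total length = 2 + 11 + 10 = 23 bits.

Unary([1, 10, 9]) = 10111111111101111111110 (23 bits)


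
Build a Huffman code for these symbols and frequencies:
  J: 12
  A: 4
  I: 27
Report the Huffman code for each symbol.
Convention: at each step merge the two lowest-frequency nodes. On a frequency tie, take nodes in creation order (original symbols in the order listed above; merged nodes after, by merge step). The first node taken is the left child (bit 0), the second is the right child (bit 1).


Huffman tree construction:
Step 1: Merge A(4) + J(12) = 16
Step 2: Merge (A+J)(16) + I(27) = 43
Read each symbol's code off the tree from the root (left child = 0, right child = 1).

Codes:
  J: 01 (length 2)
  A: 00 (length 2)
  I: 1 (length 1)
Average code length: 59/43 = 1.3721 bits/symbol


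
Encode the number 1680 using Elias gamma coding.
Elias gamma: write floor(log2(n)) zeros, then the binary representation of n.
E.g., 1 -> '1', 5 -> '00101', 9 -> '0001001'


num_bits = floor(log2(1680)) + 1 = 11
leading_zeros = num_bits - 1 = 10
binary(1680) = 11010010000

Elias gamma(1680) = '0000000000' + '11010010000' = 000000000011010010000 (21 bits)


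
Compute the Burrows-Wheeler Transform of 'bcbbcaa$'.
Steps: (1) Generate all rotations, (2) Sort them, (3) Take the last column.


Rotations (sorted):
  0: $bcbbcaa -> last char: a
  1: a$bcbbca -> last char: a
  2: aa$bcbbc -> last char: c
  3: bbcaa$bc -> last char: c
  4: bcaa$bcb -> last char: b
  5: bcbbcaa$ -> last char: $
  6: caa$bcbb -> last char: b
  7: cbbcaa$b -> last char: b


BWT = aaccb$bb


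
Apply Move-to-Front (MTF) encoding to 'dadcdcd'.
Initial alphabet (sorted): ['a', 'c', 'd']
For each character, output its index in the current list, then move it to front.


MTF encoding:
'd': index 2 in ['a', 'c', 'd'] -> ['d', 'a', 'c']
'a': index 1 in ['d', 'a', 'c'] -> ['a', 'd', 'c']
'd': index 1 in ['a', 'd', 'c'] -> ['d', 'a', 'c']
'c': index 2 in ['d', 'a', 'c'] -> ['c', 'd', 'a']
'd': index 1 in ['c', 'd', 'a'] -> ['d', 'c', 'a']
'c': index 1 in ['d', 'c', 'a'] -> ['c', 'd', 'a']
'd': index 1 in ['c', 'd', 'a'] -> ['d', 'c', 'a']


Output: [2, 1, 1, 2, 1, 1, 1]


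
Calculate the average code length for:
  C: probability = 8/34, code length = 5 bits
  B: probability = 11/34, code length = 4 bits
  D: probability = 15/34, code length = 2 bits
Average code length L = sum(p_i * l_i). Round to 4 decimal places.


Weighted contributions p_i * l_i:
  C: (8/34) * 5 = 40/34
  B: (11/34) * 4 = 44/34
  D: (15/34) * 2 = 30/34
Sum = (40 + 44 + 30)/34 = 114/34

L = 114/34 = 3.3529 bits/symbol


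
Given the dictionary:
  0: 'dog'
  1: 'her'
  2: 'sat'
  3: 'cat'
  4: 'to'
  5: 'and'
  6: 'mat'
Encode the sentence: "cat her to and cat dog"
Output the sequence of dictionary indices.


Look up each word in the dictionary:
  'cat' -> 3
  'her' -> 1
  'to' -> 4
  'and' -> 5
  'cat' -> 3
  'dog' -> 0

Encoded: [3, 1, 4, 5, 3, 0]


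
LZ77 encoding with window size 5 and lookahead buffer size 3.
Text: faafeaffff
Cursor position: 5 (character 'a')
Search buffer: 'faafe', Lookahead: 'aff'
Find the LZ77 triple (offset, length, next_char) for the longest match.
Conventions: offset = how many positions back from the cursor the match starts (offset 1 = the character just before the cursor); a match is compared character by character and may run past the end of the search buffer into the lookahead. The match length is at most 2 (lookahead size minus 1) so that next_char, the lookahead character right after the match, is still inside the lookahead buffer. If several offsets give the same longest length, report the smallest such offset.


Try each offset into the search buffer:
  offset=1 (pos 4, char 'e'): match length 0
  offset=2 (pos 3, char 'f'): match length 0
  offset=3 (pos 2, char 'a'): match length 2
  offset=4 (pos 1, char 'a'): match length 1
  offset=5 (pos 0, char 'f'): match length 0
Longest match has length 2 at offset 3.
next_char = character at position 5 + 2 = 7 -> 'f'

Best match: offset=3, length=2 (matching 'af' starting at position 2)
LZ77 triple: (3, 2, 'f')


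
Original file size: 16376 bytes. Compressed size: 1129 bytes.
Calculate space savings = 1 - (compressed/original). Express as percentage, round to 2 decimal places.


ratio = compressed/original = 1129/16376 = 0.068942
savings = 1 - ratio = 1 - 0.068942 = 0.931058
as a percentage: 0.931058 * 100 = 93.11%

Space savings = 1 - 1129/16376 = 93.11%


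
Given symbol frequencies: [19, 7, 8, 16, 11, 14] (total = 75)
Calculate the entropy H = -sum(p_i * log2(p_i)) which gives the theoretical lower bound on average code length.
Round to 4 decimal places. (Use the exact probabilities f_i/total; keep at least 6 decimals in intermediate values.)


Per-symbol terms -p_i * log2(p_i) with p_i = f_i/75:
  p = 19/75 = 0.253333: log2(p) = -1.980891, -p*log2(p) = 0.501826
  p = 7/75 = 0.093333: log2(p) = -3.421464, -p*log2(p) = 0.319337
  p = 8/75 = 0.106667: log2(p) = -3.228819, -p*log2(p) = 0.344407
  p = 16/75 = 0.213333: log2(p) = -2.228819, -p*log2(p) = 0.475481
  p = 11/75 = 0.146667: log2(p) = -2.769387, -p*log2(p) = 0.406177
  p = 14/75 = 0.186667: log2(p) = -2.421464, -p*log2(p) = 0.452007
H = 0.501826 + 0.319337 + 0.344407 + 0.475481 + 0.406177 + 0.452007 = 2.499235

H = 2.4992 bits/symbol


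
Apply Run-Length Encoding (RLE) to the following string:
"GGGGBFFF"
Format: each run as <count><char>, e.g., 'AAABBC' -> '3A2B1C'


Scanning runs left to right:
  i=0: run of 'G' x 4 -> '4G'
  i=4: run of 'B' x 1 -> '1B'
  i=5: run of 'F' x 3 -> '3F'

RLE = 4G1B3F


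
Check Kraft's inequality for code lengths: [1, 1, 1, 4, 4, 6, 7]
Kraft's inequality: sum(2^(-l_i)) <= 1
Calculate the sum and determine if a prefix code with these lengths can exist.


Sum = 2^(-1) + 2^(-1) + 2^(-1) + 2^(-4) + 2^(-4) + 2^(-6) + 2^(-7)
    = 0.5 + 0.5 + 0.5 + 0.0625 + 0.0625 + 0.015625 + 0.0078125
    = 211/128 = 1.6484375
Since 1.6484375 > 1, Kraft's inequality is NOT satisfied.
A prefix code with these lengths CANNOT exist.

Kraft sum = 1.6484375. Not satisfied.


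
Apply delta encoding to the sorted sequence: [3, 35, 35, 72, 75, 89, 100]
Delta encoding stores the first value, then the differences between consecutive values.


First value: 3
Deltas:
  35 - 3 = 32
  35 - 35 = 0
  72 - 35 = 37
  75 - 72 = 3
  89 - 75 = 14
  100 - 89 = 11


Delta encoded: [3, 32, 0, 37, 3, 14, 11]


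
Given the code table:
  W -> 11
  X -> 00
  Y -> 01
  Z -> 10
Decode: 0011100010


Decoding:
00 -> X
11 -> W
10 -> Z
00 -> X
10 -> Z


Result: XWZXZ


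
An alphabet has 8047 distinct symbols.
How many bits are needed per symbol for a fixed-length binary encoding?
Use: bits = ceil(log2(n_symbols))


log2(8047) = 12.9742
Bracket: 2^12 = 4096 < 8047 <= 2^13 = 8192
So ceil(log2(8047)) = 13

bits = ceil(log2(8047)) = ceil(12.9742) = 13 bits


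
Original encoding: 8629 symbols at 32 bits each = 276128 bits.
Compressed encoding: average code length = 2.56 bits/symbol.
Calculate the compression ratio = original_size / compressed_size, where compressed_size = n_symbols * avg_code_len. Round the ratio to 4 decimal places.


original_size = n_symbols * orig_bits = 8629 * 32 = 276128 bits
compressed_size = n_symbols * avg_code_len = 8629 * 2.56 = 22090.24 bits
ratio = original_size / compressed_size = 276128 / 22090.24 = 12.5

Compression ratio = 12.5


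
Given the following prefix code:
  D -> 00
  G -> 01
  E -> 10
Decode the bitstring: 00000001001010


Decoding step by step:
Bits 00 -> D
Bits 00 -> D
Bits 00 -> D
Bits 01 -> G
Bits 00 -> D
Bits 10 -> E
Bits 10 -> E


Decoded message: DDDGDEE


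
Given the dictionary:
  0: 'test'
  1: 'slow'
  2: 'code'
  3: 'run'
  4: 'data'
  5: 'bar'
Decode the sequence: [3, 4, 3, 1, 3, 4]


Look up each index in the dictionary:
  3 -> 'run'
  4 -> 'data'
  3 -> 'run'
  1 -> 'slow'
  3 -> 'run'
  4 -> 'data'

Decoded: "run data run slow run data"


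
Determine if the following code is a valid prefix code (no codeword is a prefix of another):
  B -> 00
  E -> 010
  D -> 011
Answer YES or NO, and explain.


Checking each pair (does one codeword prefix another?):
  B='00' vs E='010': no prefix
  B='00' vs D='011': no prefix
  E='010' vs B='00': no prefix
  E='010' vs D='011': no prefix
  D='011' vs B='00': no prefix
  D='011' vs E='010': no prefix
No violation found over all pairs.

YES -- this is a valid prefix code. No codeword is a prefix of any other codeword.


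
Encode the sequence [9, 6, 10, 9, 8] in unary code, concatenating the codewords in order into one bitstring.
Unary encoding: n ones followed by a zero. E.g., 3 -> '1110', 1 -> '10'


Encode each number as n ones followed by a terminating 0:
  9 -> 1111111110 (10 bits)
  6 -> 1111110 (7 bits)
  10 -> 11111111110 (11 bits)
  9 -> 1111111110 (10 bits)
  8 -> 111111110 (9 bits)
Total length = 10 + 7 + 11 + 10 + 9 = 47 bits.

Unary([9, 6, 10, 9, 8]) = 11111111101111110111111111101111111110111111110 (47 bits)


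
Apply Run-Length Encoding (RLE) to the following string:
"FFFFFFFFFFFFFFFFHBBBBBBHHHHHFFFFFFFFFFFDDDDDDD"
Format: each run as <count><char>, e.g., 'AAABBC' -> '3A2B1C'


Scanning runs left to right:
  i=0: run of 'F' x 16 -> '16F'
  i=16: run of 'H' x 1 -> '1H'
  i=17: run of 'B' x 6 -> '6B'
  i=23: run of 'H' x 5 -> '5H'
  i=28: run of 'F' x 11 -> '11F'
  i=39: run of 'D' x 7 -> '7D'

RLE = 16F1H6B5H11F7D


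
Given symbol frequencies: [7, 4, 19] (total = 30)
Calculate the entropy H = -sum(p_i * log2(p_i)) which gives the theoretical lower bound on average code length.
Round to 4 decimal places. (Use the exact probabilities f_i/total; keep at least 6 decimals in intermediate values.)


Per-symbol terms -p_i * log2(p_i) with p_i = f_i/30:
  p = 7/30 = 0.233333: log2(p) = -2.099536, -p*log2(p) = 0.489892
  p = 4/30 = 0.133333: log2(p) = -2.906891, -p*log2(p) = 0.387585
  p = 19/30 = 0.633333: log2(p) = -0.658963, -p*log2(p) = 0.417343
H = 0.489892 + 0.387585 + 0.417343 = 1.294820

H = 1.2948 bits/symbol


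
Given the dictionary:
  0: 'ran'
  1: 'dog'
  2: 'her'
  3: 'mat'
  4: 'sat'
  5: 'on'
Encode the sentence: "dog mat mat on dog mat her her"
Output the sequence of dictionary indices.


Look up each word in the dictionary:
  'dog' -> 1
  'mat' -> 3
  'mat' -> 3
  'on' -> 5
  'dog' -> 1
  'mat' -> 3
  'her' -> 2
  'her' -> 2

Encoded: [1, 3, 3, 5, 1, 3, 2, 2]


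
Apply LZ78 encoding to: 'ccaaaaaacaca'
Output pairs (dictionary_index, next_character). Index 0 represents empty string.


LZ78 encoding steps:
Dictionary: {0: ''}
Step 1: w='' (idx 0), next='c' -> output (0, 'c'), add 'c' as idx 1
Step 2: w='c' (idx 1), next='a' -> output (1, 'a'), add 'ca' as idx 2
Step 3: w='' (idx 0), next='a' -> output (0, 'a'), add 'a' as idx 3
Step 4: w='a' (idx 3), next='a' -> output (3, 'a'), add 'aa' as idx 4
Step 5: w='aa' (idx 4), next='c' -> output (4, 'c'), add 'aac' as idx 5
Step 6: w='a' (idx 3), next='c' -> output (3, 'c'), add 'ac' as idx 6
Step 7: w='a' (idx 3), end of input -> output (3, '')


Encoded: [(0, 'c'), (1, 'a'), (0, 'a'), (3, 'a'), (4, 'c'), (3, 'c'), (3, '')]


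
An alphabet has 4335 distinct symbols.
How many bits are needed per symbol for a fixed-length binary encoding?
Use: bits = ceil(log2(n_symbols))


log2(4335) = 12.0818
Bracket: 2^12 = 4096 < 4335 <= 2^13 = 8192
So ceil(log2(4335)) = 13

bits = ceil(log2(4335)) = ceil(12.0818) = 13 bits


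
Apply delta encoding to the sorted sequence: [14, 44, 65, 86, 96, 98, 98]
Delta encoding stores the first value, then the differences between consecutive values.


First value: 14
Deltas:
  44 - 14 = 30
  65 - 44 = 21
  86 - 65 = 21
  96 - 86 = 10
  98 - 96 = 2
  98 - 98 = 0


Delta encoded: [14, 30, 21, 21, 10, 2, 0]


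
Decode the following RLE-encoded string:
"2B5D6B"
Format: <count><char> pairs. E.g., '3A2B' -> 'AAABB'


Expanding each <count><char> pair:
  2B -> 'BB'
  5D -> 'DDDDD'
  6B -> 'BBBBBB'

Decoded = BBDDDDDBBBBBB


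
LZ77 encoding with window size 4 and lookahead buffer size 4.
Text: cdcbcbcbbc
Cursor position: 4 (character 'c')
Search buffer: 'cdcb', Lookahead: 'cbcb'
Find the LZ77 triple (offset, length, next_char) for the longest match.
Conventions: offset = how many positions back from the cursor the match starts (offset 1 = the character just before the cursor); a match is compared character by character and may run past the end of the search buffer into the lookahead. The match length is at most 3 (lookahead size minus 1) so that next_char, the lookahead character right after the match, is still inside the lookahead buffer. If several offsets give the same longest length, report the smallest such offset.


Try each offset into the search buffer:
  offset=1 (pos 3, char 'b'): match length 0
  offset=2 (pos 2, char 'c'): match length 3
  offset=3 (pos 1, char 'd'): match length 0
  offset=4 (pos 0, char 'c'): match length 1
Longest match has length 3 at offset 2.
next_char = character at position 4 + 3 = 7 -> 'b'

Best match: offset=2, length=3 (matching 'cbc' starting at position 2)
LZ77 triple: (2, 3, 'b')


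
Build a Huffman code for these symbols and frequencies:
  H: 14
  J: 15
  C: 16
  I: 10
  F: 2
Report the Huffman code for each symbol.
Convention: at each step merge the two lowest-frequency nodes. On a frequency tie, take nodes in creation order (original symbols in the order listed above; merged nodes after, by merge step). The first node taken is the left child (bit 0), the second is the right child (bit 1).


Huffman tree construction:
Step 1: Merge F(2) + I(10) = 12
Step 2: Merge (F+I)(12) + H(14) = 26
Step 3: Merge J(15) + C(16) = 31
Step 4: Merge ((F+I)+H)(26) + (J+C)(31) = 57
Read each symbol's code off the tree from the root (left child = 0, right child = 1).

Codes:
  H: 01 (length 2)
  J: 10 (length 2)
  C: 11 (length 2)
  I: 001 (length 3)
  F: 000 (length 3)
Average code length: 126/57 = 2.2105 bits/symbol


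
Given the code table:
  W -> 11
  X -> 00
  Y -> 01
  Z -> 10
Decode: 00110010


Decoding:
00 -> X
11 -> W
00 -> X
10 -> Z


Result: XWXZ


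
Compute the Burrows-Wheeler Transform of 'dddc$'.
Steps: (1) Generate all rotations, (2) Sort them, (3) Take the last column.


Rotations (sorted):
  0: $dddc -> last char: c
  1: c$ddd -> last char: d
  2: dc$dd -> last char: d
  3: ddc$d -> last char: d
  4: dddc$ -> last char: $


BWT = cddd$


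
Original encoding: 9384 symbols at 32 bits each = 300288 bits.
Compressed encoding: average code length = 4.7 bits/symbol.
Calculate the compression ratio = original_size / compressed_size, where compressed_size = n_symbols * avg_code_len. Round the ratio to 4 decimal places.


original_size = n_symbols * orig_bits = 9384 * 32 = 300288 bits
compressed_size = n_symbols * avg_code_len = 9384 * 4.7 = 44104.8 bits
ratio = original_size / compressed_size = 300288 / 44104.8 = 6.8085

Compression ratio = 6.8085


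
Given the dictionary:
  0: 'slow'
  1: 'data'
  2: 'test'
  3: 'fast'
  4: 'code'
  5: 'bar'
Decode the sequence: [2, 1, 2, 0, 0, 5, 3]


Look up each index in the dictionary:
  2 -> 'test'
  1 -> 'data'
  2 -> 'test'
  0 -> 'slow'
  0 -> 'slow'
  5 -> 'bar'
  3 -> 'fast'

Decoded: "test data test slow slow bar fast"


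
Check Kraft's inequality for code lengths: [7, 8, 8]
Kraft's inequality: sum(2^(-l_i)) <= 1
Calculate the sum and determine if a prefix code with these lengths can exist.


Sum = 2^(-7) + 2^(-8) + 2^(-8)
    = 0.0078125 + 0.00390625 + 0.00390625
    = 4/256 = 0.015625
Since 0.015625 <= 1, Kraft's inequality IS satisfied.
A prefix code with these lengths CAN exist.

Kraft sum = 0.015625. Satisfied.


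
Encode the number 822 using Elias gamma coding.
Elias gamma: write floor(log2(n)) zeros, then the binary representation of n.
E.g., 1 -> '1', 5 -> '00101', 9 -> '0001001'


num_bits = floor(log2(822)) + 1 = 10
leading_zeros = num_bits - 1 = 9
binary(822) = 1100110110

Elias gamma(822) = '000000000' + '1100110110' = 0000000001100110110 (19 bits)


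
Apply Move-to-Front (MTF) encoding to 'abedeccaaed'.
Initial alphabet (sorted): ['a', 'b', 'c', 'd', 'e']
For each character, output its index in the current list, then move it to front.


MTF encoding:
'a': index 0 in ['a', 'b', 'c', 'd', 'e'] -> ['a', 'b', 'c', 'd', 'e']
'b': index 1 in ['a', 'b', 'c', 'd', 'e'] -> ['b', 'a', 'c', 'd', 'e']
'e': index 4 in ['b', 'a', 'c', 'd', 'e'] -> ['e', 'b', 'a', 'c', 'd']
'd': index 4 in ['e', 'b', 'a', 'c', 'd'] -> ['d', 'e', 'b', 'a', 'c']
'e': index 1 in ['d', 'e', 'b', 'a', 'c'] -> ['e', 'd', 'b', 'a', 'c']
'c': index 4 in ['e', 'd', 'b', 'a', 'c'] -> ['c', 'e', 'd', 'b', 'a']
'c': index 0 in ['c', 'e', 'd', 'b', 'a'] -> ['c', 'e', 'd', 'b', 'a']
'a': index 4 in ['c', 'e', 'd', 'b', 'a'] -> ['a', 'c', 'e', 'd', 'b']
'a': index 0 in ['a', 'c', 'e', 'd', 'b'] -> ['a', 'c', 'e', 'd', 'b']
'e': index 2 in ['a', 'c', 'e', 'd', 'b'] -> ['e', 'a', 'c', 'd', 'b']
'd': index 3 in ['e', 'a', 'c', 'd', 'b'] -> ['d', 'e', 'a', 'c', 'b']


Output: [0, 1, 4, 4, 1, 4, 0, 4, 0, 2, 3]


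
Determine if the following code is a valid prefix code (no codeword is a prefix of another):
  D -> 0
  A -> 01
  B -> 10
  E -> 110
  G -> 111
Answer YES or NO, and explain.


Checking each pair (does one codeword prefix another?):
  D='0' vs A='01': prefix -- VIOLATION

NO -- this is NOT a valid prefix code. D (0) is a prefix of A (01).


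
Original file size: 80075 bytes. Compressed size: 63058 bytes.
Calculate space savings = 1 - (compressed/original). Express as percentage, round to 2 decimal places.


ratio = compressed/original = 63058/80075 = 0.787487
savings = 1 - ratio = 1 - 0.787487 = 0.212513
as a percentage: 0.212513 * 100 = 21.25%

Space savings = 1 - 63058/80075 = 21.25%


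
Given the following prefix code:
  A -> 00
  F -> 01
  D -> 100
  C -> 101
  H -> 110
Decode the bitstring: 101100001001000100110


Decoding step by step:
Bits 101 -> C
Bits 100 -> D
Bits 00 -> A
Bits 100 -> D
Bits 100 -> D
Bits 01 -> F
Bits 00 -> A
Bits 110 -> H


Decoded message: CDADDFAH


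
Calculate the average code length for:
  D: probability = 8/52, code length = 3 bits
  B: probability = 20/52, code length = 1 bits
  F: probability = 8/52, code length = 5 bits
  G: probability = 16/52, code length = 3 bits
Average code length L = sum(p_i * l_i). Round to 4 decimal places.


Weighted contributions p_i * l_i:
  D: (8/52) * 3 = 24/52
  B: (20/52) * 1 = 20/52
  F: (8/52) * 5 = 40/52
  G: (16/52) * 3 = 48/52
Sum = (24 + 20 + 40 + 48)/52 = 132/52

L = 132/52 = 2.5385 bits/symbol


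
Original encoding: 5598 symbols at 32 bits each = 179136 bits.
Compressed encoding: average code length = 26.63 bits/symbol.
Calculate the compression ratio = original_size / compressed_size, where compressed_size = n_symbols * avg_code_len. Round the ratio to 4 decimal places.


original_size = n_symbols * orig_bits = 5598 * 32 = 179136 bits
compressed_size = n_symbols * avg_code_len = 5598 * 26.63 = 149074.74 bits
ratio = original_size / compressed_size = 179136 / 149074.74 = 1.2017

Compression ratio = 1.2017


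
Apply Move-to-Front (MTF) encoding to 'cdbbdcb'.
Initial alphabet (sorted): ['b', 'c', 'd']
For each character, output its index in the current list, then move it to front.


MTF encoding:
'c': index 1 in ['b', 'c', 'd'] -> ['c', 'b', 'd']
'd': index 2 in ['c', 'b', 'd'] -> ['d', 'c', 'b']
'b': index 2 in ['d', 'c', 'b'] -> ['b', 'd', 'c']
'b': index 0 in ['b', 'd', 'c'] -> ['b', 'd', 'c']
'd': index 1 in ['b', 'd', 'c'] -> ['d', 'b', 'c']
'c': index 2 in ['d', 'b', 'c'] -> ['c', 'd', 'b']
'b': index 2 in ['c', 'd', 'b'] -> ['b', 'c', 'd']


Output: [1, 2, 2, 0, 1, 2, 2]


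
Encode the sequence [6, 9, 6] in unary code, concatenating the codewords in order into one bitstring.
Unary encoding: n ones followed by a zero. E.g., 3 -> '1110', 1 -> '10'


Encode each number as n ones followed by a terminating 0:
  6 -> 1111110 (7 bits)
  9 -> 1111111110 (10 bits)
  6 -> 1111110 (7 bits)
Total length = 7 + 10 + 7 = 24 bits.

Unary([6, 9, 6]) = 111111011111111101111110 (24 bits)


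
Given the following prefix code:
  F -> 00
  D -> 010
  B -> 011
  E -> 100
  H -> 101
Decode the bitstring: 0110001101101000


Decoding step by step:
Bits 011 -> B
Bits 00 -> F
Bits 011 -> B
Bits 011 -> B
Bits 010 -> D
Bits 00 -> F


Decoded message: BFBBDF


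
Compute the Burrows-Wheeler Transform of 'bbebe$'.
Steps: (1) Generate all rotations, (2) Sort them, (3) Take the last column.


Rotations (sorted):
  0: $bbebe -> last char: e
  1: bbebe$ -> last char: $
  2: be$bbe -> last char: e
  3: bebe$b -> last char: b
  4: e$bbeb -> last char: b
  5: ebe$bb -> last char: b


BWT = e$ebbb


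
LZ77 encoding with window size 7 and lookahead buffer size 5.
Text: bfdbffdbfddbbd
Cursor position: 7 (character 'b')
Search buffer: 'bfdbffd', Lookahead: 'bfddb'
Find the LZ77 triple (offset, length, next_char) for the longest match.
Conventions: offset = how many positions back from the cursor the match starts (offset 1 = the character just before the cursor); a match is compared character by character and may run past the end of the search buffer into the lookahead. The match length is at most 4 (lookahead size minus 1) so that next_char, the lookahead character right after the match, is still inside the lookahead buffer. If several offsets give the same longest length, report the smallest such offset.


Try each offset into the search buffer:
  offset=1 (pos 6, char 'd'): match length 0
  offset=2 (pos 5, char 'f'): match length 0
  offset=3 (pos 4, char 'f'): match length 0
  offset=4 (pos 3, char 'b'): match length 2
  offset=5 (pos 2, char 'd'): match length 0
  offset=6 (pos 1, char 'f'): match length 0
  offset=7 (pos 0, char 'b'): match length 3
Longest match has length 3 at offset 7.
next_char = character at position 7 + 3 = 10 -> 'd'

Best match: offset=7, length=3 (matching 'bfd' starting at position 0)
LZ77 triple: (7, 3, 'd')


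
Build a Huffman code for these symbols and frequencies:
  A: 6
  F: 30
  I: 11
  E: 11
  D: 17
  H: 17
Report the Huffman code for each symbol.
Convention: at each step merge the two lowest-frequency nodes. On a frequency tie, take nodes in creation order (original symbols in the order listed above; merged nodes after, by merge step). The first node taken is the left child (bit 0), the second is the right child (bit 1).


Huffman tree construction:
Step 1: Merge A(6) + I(11) = 17
Step 2: Merge E(11) + D(17) = 28
Step 3: Merge H(17) + (A+I)(17) = 34
Step 4: Merge (E+D)(28) + F(30) = 58
Step 5: Merge (H+(A+I))(34) + ((E+D)+F)(58) = 92
Read each symbol's code off the tree from the root (left child = 0, right child = 1).

Codes:
  A: 010 (length 3)
  F: 11 (length 2)
  I: 011 (length 3)
  E: 100 (length 3)
  D: 101 (length 3)
  H: 00 (length 2)
Average code length: 229/92 = 2.4891 bits/symbol


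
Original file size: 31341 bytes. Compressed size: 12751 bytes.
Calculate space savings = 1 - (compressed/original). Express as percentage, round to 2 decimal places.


ratio = compressed/original = 12751/31341 = 0.406847
savings = 1 - ratio = 1 - 0.406847 = 0.593153
as a percentage: 0.593153 * 100 = 59.32%

Space savings = 1 - 12751/31341 = 59.32%


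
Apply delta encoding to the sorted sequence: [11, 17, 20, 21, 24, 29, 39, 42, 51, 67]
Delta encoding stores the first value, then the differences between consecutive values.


First value: 11
Deltas:
  17 - 11 = 6
  20 - 17 = 3
  21 - 20 = 1
  24 - 21 = 3
  29 - 24 = 5
  39 - 29 = 10
  42 - 39 = 3
  51 - 42 = 9
  67 - 51 = 16


Delta encoded: [11, 6, 3, 1, 3, 5, 10, 3, 9, 16]


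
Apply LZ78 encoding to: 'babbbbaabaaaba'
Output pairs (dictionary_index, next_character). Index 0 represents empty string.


LZ78 encoding steps:
Dictionary: {0: ''}
Step 1: w='' (idx 0), next='b' -> output (0, 'b'), add 'b' as idx 1
Step 2: w='' (idx 0), next='a' -> output (0, 'a'), add 'a' as idx 2
Step 3: w='b' (idx 1), next='b' -> output (1, 'b'), add 'bb' as idx 3
Step 4: w='bb' (idx 3), next='a' -> output (3, 'a'), add 'bba' as idx 4
Step 5: w='a' (idx 2), next='b' -> output (2, 'b'), add 'ab' as idx 5
Step 6: w='a' (idx 2), next='a' -> output (2, 'a'), add 'aa' as idx 6
Step 7: w='ab' (idx 5), next='a' -> output (5, 'a'), add 'aba' as idx 7


Encoded: [(0, 'b'), (0, 'a'), (1, 'b'), (3, 'a'), (2, 'b'), (2, 'a'), (5, 'a')]


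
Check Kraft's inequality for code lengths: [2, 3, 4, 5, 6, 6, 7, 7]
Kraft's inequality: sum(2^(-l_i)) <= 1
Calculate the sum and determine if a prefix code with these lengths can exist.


Sum = 2^(-2) + 2^(-3) + 2^(-4) + 2^(-5) + 2^(-6) + 2^(-6) + 2^(-7) + 2^(-7)
    = 0.25 + 0.125 + 0.0625 + 0.03125 + 0.015625 + 0.015625 + 0.0078125 + 0.0078125
    = 66/128 = 0.515625
Since 0.515625 <= 1, Kraft's inequality IS satisfied.
A prefix code with these lengths CAN exist.

Kraft sum = 0.515625. Satisfied.


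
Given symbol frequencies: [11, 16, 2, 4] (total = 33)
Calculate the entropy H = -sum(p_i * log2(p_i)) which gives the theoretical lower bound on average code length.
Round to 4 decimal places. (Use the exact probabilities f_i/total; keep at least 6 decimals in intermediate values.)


Per-symbol terms -p_i * log2(p_i) with p_i = f_i/33:
  p = 11/33 = 0.333333: log2(p) = -1.584963, -p*log2(p) = 0.528321
  p = 16/33 = 0.484848: log2(p) = -1.044394, -p*log2(p) = 0.506373
  p = 2/33 = 0.060606: log2(p) = -4.044394, -p*log2(p) = 0.245115
  p = 4/33 = 0.121212: log2(p) = -3.044394, -p*log2(p) = 0.369017
H = 0.528321 + 0.506373 + 0.245115 + 0.369017 = 1.648826

H = 1.6488 bits/symbol


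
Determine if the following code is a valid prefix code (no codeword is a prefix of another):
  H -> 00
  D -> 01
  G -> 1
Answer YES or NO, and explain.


Checking each pair (does one codeword prefix another?):
  H='00' vs D='01': no prefix
  H='00' vs G='1': no prefix
  D='01' vs H='00': no prefix
  D='01' vs G='1': no prefix
  G='1' vs H='00': no prefix
  G='1' vs D='01': no prefix
No violation found over all pairs.

YES -- this is a valid prefix code. No codeword is a prefix of any other codeword.


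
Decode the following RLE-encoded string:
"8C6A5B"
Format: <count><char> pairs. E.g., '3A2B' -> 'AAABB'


Expanding each <count><char> pair:
  8C -> 'CCCCCCCC'
  6A -> 'AAAAAA'
  5B -> 'BBBBB'

Decoded = CCCCCCCCAAAAAABBBBB


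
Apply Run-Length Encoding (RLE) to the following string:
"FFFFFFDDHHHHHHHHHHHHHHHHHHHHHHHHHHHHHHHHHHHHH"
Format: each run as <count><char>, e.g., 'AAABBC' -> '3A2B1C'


Scanning runs left to right:
  i=0: run of 'F' x 6 -> '6F'
  i=6: run of 'D' x 2 -> '2D'
  i=8: run of 'H' x 37 -> '37H'

RLE = 6F2D37H


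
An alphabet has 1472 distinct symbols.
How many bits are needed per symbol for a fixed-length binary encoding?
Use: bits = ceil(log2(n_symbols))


log2(1472) = 10.5236
Bracket: 2^10 = 1024 < 1472 <= 2^11 = 2048
So ceil(log2(1472)) = 11

bits = ceil(log2(1472)) = ceil(10.5236) = 11 bits


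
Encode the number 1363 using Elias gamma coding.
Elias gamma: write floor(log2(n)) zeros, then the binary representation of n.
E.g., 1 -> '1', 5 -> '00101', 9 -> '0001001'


num_bits = floor(log2(1363)) + 1 = 11
leading_zeros = num_bits - 1 = 10
binary(1363) = 10101010011

Elias gamma(1363) = '0000000000' + '10101010011' = 000000000010101010011 (21 bits)


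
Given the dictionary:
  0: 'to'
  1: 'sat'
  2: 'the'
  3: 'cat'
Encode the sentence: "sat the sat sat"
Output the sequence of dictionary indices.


Look up each word in the dictionary:
  'sat' -> 1
  'the' -> 2
  'sat' -> 1
  'sat' -> 1

Encoded: [1, 2, 1, 1]


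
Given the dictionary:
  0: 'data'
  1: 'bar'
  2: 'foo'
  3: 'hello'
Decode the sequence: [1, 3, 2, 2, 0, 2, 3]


Look up each index in the dictionary:
  1 -> 'bar'
  3 -> 'hello'
  2 -> 'foo'
  2 -> 'foo'
  0 -> 'data'
  2 -> 'foo'
  3 -> 'hello'

Decoded: "bar hello foo foo data foo hello"


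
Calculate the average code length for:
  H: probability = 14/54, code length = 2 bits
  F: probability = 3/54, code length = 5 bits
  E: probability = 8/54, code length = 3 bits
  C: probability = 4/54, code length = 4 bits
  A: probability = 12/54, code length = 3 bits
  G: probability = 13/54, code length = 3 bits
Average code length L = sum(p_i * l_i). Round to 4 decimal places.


Weighted contributions p_i * l_i:
  H: (14/54) * 2 = 28/54
  F: (3/54) * 5 = 15/54
  E: (8/54) * 3 = 24/54
  C: (4/54) * 4 = 16/54
  A: (12/54) * 3 = 36/54
  G: (13/54) * 3 = 39/54
Sum = (28 + 15 + 24 + 16 + 36 + 39)/54 = 158/54

L = 158/54 = 2.9259 bits/symbol


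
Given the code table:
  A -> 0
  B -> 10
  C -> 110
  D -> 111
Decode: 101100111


Decoding:
10 -> B
110 -> C
0 -> A
111 -> D


Result: BCAD


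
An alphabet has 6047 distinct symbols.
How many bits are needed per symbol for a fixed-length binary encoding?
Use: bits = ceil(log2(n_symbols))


log2(6047) = 12.562
Bracket: 2^12 = 4096 < 6047 <= 2^13 = 8192
So ceil(log2(6047)) = 13

bits = ceil(log2(6047)) = ceil(12.562) = 13 bits


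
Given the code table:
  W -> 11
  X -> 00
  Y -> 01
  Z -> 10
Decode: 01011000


Decoding:
01 -> Y
01 -> Y
10 -> Z
00 -> X


Result: YYZX


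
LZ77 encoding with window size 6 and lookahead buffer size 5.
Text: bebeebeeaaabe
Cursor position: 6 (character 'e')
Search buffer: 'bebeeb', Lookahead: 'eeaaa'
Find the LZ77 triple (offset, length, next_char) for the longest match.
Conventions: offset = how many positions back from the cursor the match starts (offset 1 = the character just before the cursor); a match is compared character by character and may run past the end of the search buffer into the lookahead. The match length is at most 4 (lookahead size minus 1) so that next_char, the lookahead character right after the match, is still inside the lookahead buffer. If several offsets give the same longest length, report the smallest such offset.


Try each offset into the search buffer:
  offset=1 (pos 5, char 'b'): match length 0
  offset=2 (pos 4, char 'e'): match length 1
  offset=3 (pos 3, char 'e'): match length 2
  offset=4 (pos 2, char 'b'): match length 0
  offset=5 (pos 1, char 'e'): match length 1
  offset=6 (pos 0, char 'b'): match length 0
Longest match has length 2 at offset 3.
next_char = character at position 6 + 2 = 8 -> 'a'

Best match: offset=3, length=2 (matching 'ee' starting at position 3)
LZ77 triple: (3, 2, 'a')


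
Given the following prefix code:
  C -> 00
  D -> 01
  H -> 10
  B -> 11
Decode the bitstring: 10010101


Decoding step by step:
Bits 10 -> H
Bits 01 -> D
Bits 01 -> D
Bits 01 -> D


Decoded message: HDDD


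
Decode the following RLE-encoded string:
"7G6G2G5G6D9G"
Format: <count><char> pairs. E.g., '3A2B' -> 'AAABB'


Expanding each <count><char> pair:
  7G -> 'GGGGGGG'
  6G -> 'GGGGGG'
  2G -> 'GG'
  5G -> 'GGGGG'
  6D -> 'DDDDDD'
  9G -> 'GGGGGGGGG'

Decoded = GGGGGGGGGGGGGGGGGGGGDDDDDDGGGGGGGGG


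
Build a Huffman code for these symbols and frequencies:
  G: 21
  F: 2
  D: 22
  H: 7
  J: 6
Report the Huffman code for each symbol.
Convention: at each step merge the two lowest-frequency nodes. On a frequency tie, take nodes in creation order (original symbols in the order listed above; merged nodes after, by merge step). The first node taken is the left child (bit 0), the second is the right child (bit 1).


Huffman tree construction:
Step 1: Merge F(2) + J(6) = 8
Step 2: Merge H(7) + (F+J)(8) = 15
Step 3: Merge (H+(F+J))(15) + G(21) = 36
Step 4: Merge D(22) + ((H+(F+J))+G)(36) = 58
Read each symbol's code off the tree from the root (left child = 0, right child = 1).

Codes:
  G: 11 (length 2)
  F: 1010 (length 4)
  D: 0 (length 1)
  H: 100 (length 3)
  J: 1011 (length 4)
Average code length: 117/58 = 2.0172 bits/symbol
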